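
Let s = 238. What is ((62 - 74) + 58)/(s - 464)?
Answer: -23/113 ≈ -0.20354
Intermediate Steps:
((62 - 74) + 58)/(s - 464) = ((62 - 74) + 58)/(238 - 464) = (-12 + 58)/(-226) = 46*(-1/226) = -23/113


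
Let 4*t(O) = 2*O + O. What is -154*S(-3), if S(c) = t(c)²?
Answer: -6237/8 ≈ -779.63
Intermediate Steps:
t(O) = 3*O/4 (t(O) = (2*O + O)/4 = (3*O)/4 = 3*O/4)
S(c) = 9*c²/16 (S(c) = (3*c/4)² = 9*c²/16)
-154*S(-3) = -693*(-3)²/8 = -693*9/8 = -154*81/16 = -6237/8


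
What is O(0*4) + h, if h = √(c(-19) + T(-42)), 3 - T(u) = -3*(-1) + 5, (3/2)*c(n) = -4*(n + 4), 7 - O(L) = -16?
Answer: 23 + √35 ≈ 28.916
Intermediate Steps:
O(L) = 23 (O(L) = 7 - 1*(-16) = 7 + 16 = 23)
c(n) = -32/3 - 8*n/3 (c(n) = 2*(-4*(n + 4))/3 = 2*(-4*(4 + n))/3 = 2*(-16 - 4*n)/3 = -32/3 - 8*n/3)
T(u) = -5 (T(u) = 3 - (-3*(-1) + 5) = 3 - (3 + 5) = 3 - 1*8 = 3 - 8 = -5)
h = √35 (h = √((-32/3 - 8/3*(-19)) - 5) = √((-32/3 + 152/3) - 5) = √(40 - 5) = √35 ≈ 5.9161)
O(0*4) + h = 23 + √35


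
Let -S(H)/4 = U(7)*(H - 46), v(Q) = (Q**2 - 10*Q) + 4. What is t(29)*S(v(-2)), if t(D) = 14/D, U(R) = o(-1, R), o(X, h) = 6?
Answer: 6048/29 ≈ 208.55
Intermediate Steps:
U(R) = 6
v(Q) = 4 + Q**2 - 10*Q
S(H) = 1104 - 24*H (S(H) = -24*(H - 46) = -24*(-46 + H) = -4*(-276 + 6*H) = 1104 - 24*H)
t(29)*S(v(-2)) = (14/29)*(1104 - 24*(4 + (-2)**2 - 10*(-2))) = (14*(1/29))*(1104 - 24*(4 + 4 + 20)) = 14*(1104 - 24*28)/29 = 14*(1104 - 672)/29 = (14/29)*432 = 6048/29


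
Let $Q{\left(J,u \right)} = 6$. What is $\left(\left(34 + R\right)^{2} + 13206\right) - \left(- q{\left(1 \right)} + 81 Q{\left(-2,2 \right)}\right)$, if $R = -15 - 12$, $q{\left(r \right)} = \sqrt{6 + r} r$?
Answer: $12769 + \sqrt{7} \approx 12772.0$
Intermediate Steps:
$q{\left(r \right)} = r \sqrt{6 + r}$
$R = -27$ ($R = -15 - 12 = -27$)
$\left(\left(34 + R\right)^{2} + 13206\right) - \left(- q{\left(1 \right)} + 81 Q{\left(-2,2 \right)}\right) = \left(\left(34 - 27\right)^{2} + 13206\right) + \left(1 \sqrt{6 + 1} - 486\right) = \left(7^{2} + 13206\right) - \left(486 - \sqrt{7}\right) = \left(49 + 13206\right) - \left(486 - \sqrt{7}\right) = 13255 - \left(486 - \sqrt{7}\right) = 12769 + \sqrt{7}$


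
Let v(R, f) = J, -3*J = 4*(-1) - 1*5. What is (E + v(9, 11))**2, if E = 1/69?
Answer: 43264/4761 ≈ 9.0872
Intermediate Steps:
J = 3 (J = -(4*(-1) - 1*5)/3 = -(-4 - 5)/3 = -1/3*(-9) = 3)
v(R, f) = 3
E = 1/69 ≈ 0.014493
(E + v(9, 11))**2 = (1/69 + 3)**2 = (208/69)**2 = 43264/4761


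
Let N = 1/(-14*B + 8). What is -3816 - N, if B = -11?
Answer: -618193/162 ≈ -3816.0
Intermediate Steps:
N = 1/162 (N = 1/(-14*(-11) + 8) = 1/(154 + 8) = 1/162 ≈ 0.0061728)
-3816 - N = -3816 - 1*1/162 = -3816 - 1/162 = -618193/162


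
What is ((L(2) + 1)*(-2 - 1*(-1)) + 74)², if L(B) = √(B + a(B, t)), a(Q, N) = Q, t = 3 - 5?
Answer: 5041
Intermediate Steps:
t = -2
L(B) = √2*√B (L(B) = √(B + B) = √(2*B) = √2*√B)
((L(2) + 1)*(-2 - 1*(-1)) + 74)² = ((√2*√2 + 1)*(-2 - 1*(-1)) + 74)² = ((2 + 1)*(-2 + 1) + 74)² = (3*(-1) + 74)² = (-3 + 74)² = 71² = 5041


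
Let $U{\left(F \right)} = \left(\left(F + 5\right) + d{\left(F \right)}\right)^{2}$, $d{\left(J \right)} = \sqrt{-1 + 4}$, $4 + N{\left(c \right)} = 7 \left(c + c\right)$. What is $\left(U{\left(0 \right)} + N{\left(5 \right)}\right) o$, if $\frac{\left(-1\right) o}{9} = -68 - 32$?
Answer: $84600 + 9000 \sqrt{3} \approx 1.0019 \cdot 10^{5}$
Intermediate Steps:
$N{\left(c \right)} = -4 + 14 c$ ($N{\left(c \right)} = -4 + 7 \left(c + c\right) = -4 + 7 \cdot 2 c = -4 + 14 c$)
$d{\left(J \right)} = \sqrt{3}$
$o = 900$ ($o = - 9 \left(-68 - 32\right) = \left(-9\right) \left(-100\right) = 900$)
$U{\left(F \right)} = \left(5 + F + \sqrt{3}\right)^{2}$ ($U{\left(F \right)} = \left(\left(F + 5\right) + \sqrt{3}\right)^{2} = \left(\left(5 + F\right) + \sqrt{3}\right)^{2} = \left(5 + F + \sqrt{3}\right)^{2}$)
$\left(U{\left(0 \right)} + N{\left(5 \right)}\right) o = \left(\left(5 + 0 + \sqrt{3}\right)^{2} + \left(-4 + 14 \cdot 5\right)\right) 900 = \left(\left(5 + \sqrt{3}\right)^{2} + \left(-4 + 70\right)\right) 900 = \left(\left(5 + \sqrt{3}\right)^{2} + 66\right) 900 = \left(66 + \left(5 + \sqrt{3}\right)^{2}\right) 900 = 59400 + 900 \left(5 + \sqrt{3}\right)^{2}$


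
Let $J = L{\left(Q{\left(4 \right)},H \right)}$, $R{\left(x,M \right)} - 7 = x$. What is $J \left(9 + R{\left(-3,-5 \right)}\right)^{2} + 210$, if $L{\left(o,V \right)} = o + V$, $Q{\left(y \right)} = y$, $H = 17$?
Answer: $3759$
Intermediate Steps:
$R{\left(x,M \right)} = 7 + x$
$L{\left(o,V \right)} = V + o$
$J = 21$ ($J = 17 + 4 = 21$)
$J \left(9 + R{\left(-3,-5 \right)}\right)^{2} + 210 = 21 \left(9 + \left(7 - 3\right)\right)^{2} + 210 = 21 \left(9 + 4\right)^{2} + 210 = 21 \cdot 13^{2} + 210 = 21 \cdot 169 + 210 = 3549 + 210 = 3759$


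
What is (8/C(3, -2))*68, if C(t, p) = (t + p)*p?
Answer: -272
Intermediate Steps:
C(t, p) = p*(p + t) (C(t, p) = (p + t)*p = p*(p + t))
(8/C(3, -2))*68 = (8/((-2*(-2 + 3))))*68 = (8/((-2*1)))*68 = (8/(-2))*68 = (8*(-½))*68 = -4*68 = -272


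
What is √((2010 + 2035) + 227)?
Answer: 4*√267 ≈ 65.361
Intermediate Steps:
√((2010 + 2035) + 227) = √(4045 + 227) = √4272 = 4*√267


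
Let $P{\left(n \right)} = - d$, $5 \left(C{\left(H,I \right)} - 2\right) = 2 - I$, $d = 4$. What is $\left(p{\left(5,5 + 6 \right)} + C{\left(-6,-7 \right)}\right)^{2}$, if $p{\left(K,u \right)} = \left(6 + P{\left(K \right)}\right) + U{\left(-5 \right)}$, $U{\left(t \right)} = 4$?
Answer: $\frac{2401}{25} \approx 96.04$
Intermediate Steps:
$C{\left(H,I \right)} = \frac{12}{5} - \frac{I}{5}$ ($C{\left(H,I \right)} = 2 + \frac{2 - I}{5} = 2 - \left(- \frac{2}{5} + \frac{I}{5}\right) = \frac{12}{5} - \frac{I}{5}$)
$P{\left(n \right)} = -4$ ($P{\left(n \right)} = \left(-1\right) 4 = -4$)
$p{\left(K,u \right)} = 6$ ($p{\left(K,u \right)} = \left(6 - 4\right) + 4 = 2 + 4 = 6$)
$\left(p{\left(5,5 + 6 \right)} + C{\left(-6,-7 \right)}\right)^{2} = \left(6 + \left(\frac{12}{5} - - \frac{7}{5}\right)\right)^{2} = \left(6 + \left(\frac{12}{5} + \frac{7}{5}\right)\right)^{2} = \left(6 + \frac{19}{5}\right)^{2} = \left(\frac{49}{5}\right)^{2} = \frac{2401}{25}$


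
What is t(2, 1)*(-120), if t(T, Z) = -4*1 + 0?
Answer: 480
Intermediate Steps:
t(T, Z) = -4 (t(T, Z) = -4 + 0 = -4)
t(2, 1)*(-120) = -4*(-120) = 480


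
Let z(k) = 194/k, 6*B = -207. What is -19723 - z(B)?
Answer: -1360499/69 ≈ -19717.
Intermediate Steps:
B = -69/2 (B = (1/6)*(-207) = -69/2 ≈ -34.500)
-19723 - z(B) = -19723 - 194/(-69/2) = -19723 - 194*(-2)/69 = -19723 - 1*(-388/69) = -19723 + 388/69 = -1360499/69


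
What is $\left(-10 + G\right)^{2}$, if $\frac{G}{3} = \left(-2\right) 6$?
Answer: $2116$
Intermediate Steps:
$G = -36$ ($G = 3 \left(\left(-2\right) 6\right) = 3 \left(-12\right) = -36$)
$\left(-10 + G\right)^{2} = \left(-10 - 36\right)^{2} = \left(-46\right)^{2} = 2116$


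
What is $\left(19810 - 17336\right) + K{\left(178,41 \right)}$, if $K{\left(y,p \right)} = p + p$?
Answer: $2556$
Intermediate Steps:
$K{\left(y,p \right)} = 2 p$
$\left(19810 - 17336\right) + K{\left(178,41 \right)} = \left(19810 - 17336\right) + 2 \cdot 41 = 2474 + 82 = 2556$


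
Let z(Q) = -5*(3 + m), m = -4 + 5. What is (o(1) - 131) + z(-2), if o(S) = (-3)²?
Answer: -142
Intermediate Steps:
m = 1
o(S) = 9
z(Q) = -20 (z(Q) = -5*(3 + 1) = -5*4 = -20)
(o(1) - 131) + z(-2) = (9 - 131) - 20 = -122 - 20 = -142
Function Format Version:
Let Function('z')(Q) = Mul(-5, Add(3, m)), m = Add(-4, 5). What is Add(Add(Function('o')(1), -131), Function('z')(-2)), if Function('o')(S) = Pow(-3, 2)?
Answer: -142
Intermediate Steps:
m = 1
Function('o')(S) = 9
Function('z')(Q) = -20 (Function('z')(Q) = Mul(-5, Add(3, 1)) = Mul(-5, 4) = -20)
Add(Add(Function('o')(1), -131), Function('z')(-2)) = Add(Add(9, -131), -20) = Add(-122, -20) = -142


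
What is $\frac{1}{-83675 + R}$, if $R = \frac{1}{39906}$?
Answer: $- \frac{39906}{3339134549} \approx -1.1951 \cdot 10^{-5}$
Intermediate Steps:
$R = \frac{1}{39906} \approx 2.5059 \cdot 10^{-5}$
$\frac{1}{-83675 + R} = \frac{1}{-83675 + \frac{1}{39906}} = \frac{1}{- \frac{3339134549}{39906}} = - \frac{39906}{3339134549}$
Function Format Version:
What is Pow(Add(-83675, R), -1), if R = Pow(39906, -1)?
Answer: Rational(-39906, 3339134549) ≈ -1.1951e-5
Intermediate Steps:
R = Rational(1, 39906) ≈ 2.5059e-5
Pow(Add(-83675, R), -1) = Pow(Add(-83675, Rational(1, 39906)), -1) = Pow(Rational(-3339134549, 39906), -1) = Rational(-39906, 3339134549)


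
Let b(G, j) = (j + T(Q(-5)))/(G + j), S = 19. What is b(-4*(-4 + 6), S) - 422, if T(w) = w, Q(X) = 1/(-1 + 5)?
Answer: -1681/4 ≈ -420.25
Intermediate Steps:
Q(X) = ¼ (Q(X) = 1/4 = ¼)
b(G, j) = (¼ + j)/(G + j) (b(G, j) = (j + ¼)/(G + j) = (¼ + j)/(G + j))
b(-4*(-4 + 6), S) - 422 = (¼ + 19)/(-4*(-4 + 6) + 19) - 422 = (77/4)/(-4*2 + 19) - 422 = (77/4)/(-8 + 19) - 422 = (77/4)/11 - 422 = (1/11)*(77/4) - 422 = 7/4 - 422 = -1681/4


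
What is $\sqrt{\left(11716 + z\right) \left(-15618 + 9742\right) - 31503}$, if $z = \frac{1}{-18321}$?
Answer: $\frac{i \sqrt{23118422021030283}}{18321} \approx 8299.1 i$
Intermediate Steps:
$z = - \frac{1}{18321} \approx -5.4582 \cdot 10^{-5}$
$\sqrt{\left(11716 + z\right) \left(-15618 + 9742\right) - 31503} = \sqrt{\left(11716 - \frac{1}{18321}\right) \left(-15618 + 9742\right) - 31503} = \sqrt{\frac{214648835}{18321} \left(-5876\right) - 31503} = \sqrt{- \frac{1261276554460}{18321} - 31503} = \sqrt{- \frac{1261853720923}{18321}} = \frac{i \sqrt{23118422021030283}}{18321}$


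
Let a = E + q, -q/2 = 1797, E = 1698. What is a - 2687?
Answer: -4583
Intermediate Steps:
q = -3594 (q = -2*1797 = -3594)
a = -1896 (a = 1698 - 3594 = -1896)
a - 2687 = -1896 - 2687 = -4583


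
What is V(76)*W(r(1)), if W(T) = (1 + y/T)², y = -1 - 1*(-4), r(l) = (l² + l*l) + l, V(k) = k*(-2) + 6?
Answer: -584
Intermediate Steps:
V(k) = 6 - 2*k (V(k) = -2*k + 6 = 6 - 2*k)
r(l) = l + 2*l² (r(l) = (l² + l²) + l = 2*l² + l = l + 2*l²)
y = 3 (y = -1 + 4 = 3)
W(T) = (1 + 3/T)²
V(76)*W(r(1)) = (6 - 2*76)*((3 + 1*(1 + 2*1))²/(1*(1 + 2*1))²) = (6 - 152)*((3 + 1*(1 + 2))²/(1*(1 + 2))²) = -146*(3 + 1*3)²/(1*3)² = -146*(3 + 3)²/3² = -146*6²/9 = -146*36/9 = -146*4 = -584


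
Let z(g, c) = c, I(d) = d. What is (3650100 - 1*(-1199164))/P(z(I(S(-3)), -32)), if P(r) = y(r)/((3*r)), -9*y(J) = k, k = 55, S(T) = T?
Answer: 4189764096/55 ≈ 7.6178e+7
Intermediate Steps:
y(J) = -55/9 (y(J) = -⅑*55 = -55/9)
P(r) = -55/(27*r) (P(r) = -55*1/(3*r)/9 = -55/(27*r))
(3650100 - 1*(-1199164))/P(z(I(S(-3)), -32)) = (3650100 - 1*(-1199164))/((-55/27/(-32))) = (3650100 + 1199164)/((-55/27*(-1/32))) = 4849264/(55/864) = 4849264*(864/55) = 4189764096/55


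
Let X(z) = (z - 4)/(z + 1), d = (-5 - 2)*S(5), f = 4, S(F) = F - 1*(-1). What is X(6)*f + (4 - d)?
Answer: 330/7 ≈ 47.143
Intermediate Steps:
S(F) = 1 + F (S(F) = F + 1 = 1 + F)
d = -42 (d = (-5 - 2)*(1 + 5) = -7*6 = -42)
X(z) = (-4 + z)/(1 + z)
X(6)*f + (4 - d) = ((-4 + 6)/(1 + 6))*4 + (4 - 1*(-42)) = (2/7)*4 + (4 + 42) = ((1/7)*2)*4 + 46 = (2/7)*4 + 46 = 8/7 + 46 = 330/7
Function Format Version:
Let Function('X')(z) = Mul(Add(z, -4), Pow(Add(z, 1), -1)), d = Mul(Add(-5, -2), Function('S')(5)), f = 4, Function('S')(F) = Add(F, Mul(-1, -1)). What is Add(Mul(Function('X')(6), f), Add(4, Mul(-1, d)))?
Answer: Rational(330, 7) ≈ 47.143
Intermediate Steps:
Function('S')(F) = Add(1, F) (Function('S')(F) = Add(F, 1) = Add(1, F))
d = -42 (d = Mul(Add(-5, -2), Add(1, 5)) = Mul(-7, 6) = -42)
Function('X')(z) = Mul(Pow(Add(1, z), -1), Add(-4, z)) (Function('X')(z) = Mul(Add(-4, z), Pow(Add(1, z), -1)) = Mul(Pow(Add(1, z), -1), Add(-4, z)))
Add(Mul(Function('X')(6), f), Add(4, Mul(-1, d))) = Add(Mul(Mul(Pow(Add(1, 6), -1), Add(-4, 6)), 4), Add(4, Mul(-1, -42))) = Add(Mul(Mul(Pow(7, -1), 2), 4), Add(4, 42)) = Add(Mul(Mul(Rational(1, 7), 2), 4), 46) = Add(Mul(Rational(2, 7), 4), 46) = Add(Rational(8, 7), 46) = Rational(330, 7)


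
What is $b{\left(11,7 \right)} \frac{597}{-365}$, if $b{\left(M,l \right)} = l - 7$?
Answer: $0$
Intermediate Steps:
$b{\left(M,l \right)} = -7 + l$ ($b{\left(M,l \right)} = l - 7 = -7 + l$)
$b{\left(11,7 \right)} \frac{597}{-365} = \left(-7 + 7\right) \frac{597}{-365} = 0 \cdot 597 \left(- \frac{1}{365}\right) = 0 \left(- \frac{597}{365}\right) = 0$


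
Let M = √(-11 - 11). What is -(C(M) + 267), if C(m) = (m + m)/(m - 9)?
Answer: -27545/103 + 18*I*√22/103 ≈ -267.43 + 0.81968*I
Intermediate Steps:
M = I*√22 (M = √(-22) = I*√22 ≈ 4.6904*I)
C(m) = 2*m/(-9 + m) (C(m) = (2*m)/(-9 + m) = 2*m/(-9 + m))
-(C(M) + 267) = -(2*(I*√22)/(-9 + I*√22) + 267) = -(2*I*√22/(-9 + I*√22) + 267) = -(267 + 2*I*√22/(-9 + I*√22)) = -267 - 2*I*√22/(-9 + I*√22)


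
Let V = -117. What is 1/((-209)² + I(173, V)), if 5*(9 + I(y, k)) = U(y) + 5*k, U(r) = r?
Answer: 5/217948 ≈ 2.2941e-5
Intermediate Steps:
I(y, k) = -9 + k + y/5 (I(y, k) = -9 + (y + 5*k)/5 = -9 + (k + y/5) = -9 + k + y/5)
1/((-209)² + I(173, V)) = 1/((-209)² + (-9 - 117 + (⅕)*173)) = 1/(43681 + (-9 - 117 + 173/5)) = 1/(43681 - 457/5) = 1/(217948/5) = 5/217948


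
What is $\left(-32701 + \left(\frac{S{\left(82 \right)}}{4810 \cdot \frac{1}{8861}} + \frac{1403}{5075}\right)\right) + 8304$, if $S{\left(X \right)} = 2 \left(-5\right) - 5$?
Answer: $- \frac{119243372589}{4882150} \approx -24424.0$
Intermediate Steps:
$S{\left(X \right)} = -15$ ($S{\left(X \right)} = -10 - 5 = -15$)
$\left(-32701 + \left(\frac{S{\left(82 \right)}}{4810 \cdot \frac{1}{8861}} + \frac{1403}{5075}\right)\right) + 8304 = \left(-32701 + \left(- \frac{15}{4810 \cdot \frac{1}{8861}} + \frac{1403}{5075}\right)\right) + 8304 = \left(-32701 + \left(- \frac{15}{4810 \cdot \frac{1}{8861}} + 1403 \cdot \frac{1}{5075}\right)\right) + 8304 = \left(-32701 + \left(- \frac{15}{\frac{4810}{8861}} + \frac{1403}{5075}\right)\right) + 8304 = \left(-32701 + \left(\left(-15\right) \frac{8861}{4810} + \frac{1403}{5075}\right)\right) + 8304 = \left(-32701 + \left(- \frac{26583}{962} + \frac{1403}{5075}\right)\right) + 8304 = \left(-32701 - \frac{133559039}{4882150}\right) + 8304 = - \frac{159784746189}{4882150} + 8304 = - \frac{119243372589}{4882150}$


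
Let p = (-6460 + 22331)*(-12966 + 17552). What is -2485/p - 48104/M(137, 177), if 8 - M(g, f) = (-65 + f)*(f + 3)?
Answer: 437646373563/183343918714 ≈ 2.3870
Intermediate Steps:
p = 72784406 (p = 15871*4586 = 72784406)
M(g, f) = 8 - (-65 + f)*(3 + f) (M(g, f) = 8 - (-65 + f)*(f + 3) = 8 - (-65 + f)*(3 + f))
-2485/p - 48104/M(137, 177) = -2485/72784406 - 48104/(203 - 1*177² + 62*177) = -2485*1/72784406 - 48104/(203 - 1*31329 + 10974) = -2485/72784406 - 48104/(203 - 31329 + 10974) = -2485/72784406 - 48104/(-20152) = -2485/72784406 - 48104*(-1/20152) = -2485/72784406 + 6013/2519 = 437646373563/183343918714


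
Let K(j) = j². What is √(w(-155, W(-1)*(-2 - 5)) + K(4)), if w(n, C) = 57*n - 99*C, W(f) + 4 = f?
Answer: 2*I*√3071 ≈ 110.83*I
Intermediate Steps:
W(f) = -4 + f
w(n, C) = -99*C + 57*n
√(w(-155, W(-1)*(-2 - 5)) + K(4)) = √((-99*(-4 - 1)*(-2 - 5) + 57*(-155)) + 4²) = √((-(-495)*(-7) - 8835) + 16) = √((-99*35 - 8835) + 16) = √((-3465 - 8835) + 16) = √(-12300 + 16) = √(-12284) = 2*I*√3071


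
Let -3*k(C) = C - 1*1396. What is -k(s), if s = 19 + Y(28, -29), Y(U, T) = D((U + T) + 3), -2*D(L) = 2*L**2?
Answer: -1381/3 ≈ -460.33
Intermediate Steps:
D(L) = -L**2
Y(U, T) = -(3 + T + U)**2 (Y(U, T) = -((U + T) + 3)**2 = -((T + U) + 3)**2 = -(3 + T + U)**2)
s = 15 (s = 19 - (3 - 29 + 28)**2 = 19 - 1*2**2 = 19 - 1*4 = 19 - 4 = 15)
k(C) = 1396/3 - C/3 (k(C) = -(C - 1*1396)/3 = -(C - 1396)/3 = -(-1396 + C)/3 = 1396/3 - C/3)
-k(s) = -(1396/3 - 1/3*15) = -(1396/3 - 5) = -1*1381/3 = -1381/3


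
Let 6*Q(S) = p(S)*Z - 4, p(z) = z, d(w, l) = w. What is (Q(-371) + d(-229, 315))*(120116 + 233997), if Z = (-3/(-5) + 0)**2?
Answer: -13381576157/150 ≈ -8.9210e+7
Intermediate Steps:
Z = 9/25 (Z = (-3*(-1/5) + 0)**2 = (3/5 + 0)**2 = (3/5)**2 = 9/25 ≈ 0.36000)
Q(S) = -2/3 + 3*S/50 (Q(S) = (S*(9/25) - 4)/6 = (9*S/25 - 4)/6 = (-4 + 9*S/25)/6 = -2/3 + 3*S/50)
(Q(-371) + d(-229, 315))*(120116 + 233997) = ((-2/3 + (3/50)*(-371)) - 229)*(120116 + 233997) = ((-2/3 - 1113/50) - 229)*354113 = (-3439/150 - 229)*354113 = -37789/150*354113 = -13381576157/150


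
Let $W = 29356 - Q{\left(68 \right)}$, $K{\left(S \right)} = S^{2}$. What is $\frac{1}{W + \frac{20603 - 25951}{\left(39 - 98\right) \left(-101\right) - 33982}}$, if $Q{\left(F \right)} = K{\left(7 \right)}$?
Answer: $\frac{28023}{821275409} \approx 3.4121 \cdot 10^{-5}$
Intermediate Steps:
$Q{\left(F \right)} = 49$ ($Q{\left(F \right)} = 7^{2} = 49$)
$W = 29307$ ($W = 29356 - 49 = 29307$)
$\frac{1}{W + \frac{20603 - 25951}{\left(39 - 98\right) \left(-101\right) - 33982}} = \frac{1}{29307 + \frac{20603 - 25951}{\left(39 - 98\right) \left(-101\right) - 33982}} = \frac{1}{29307 - \frac{5348}{\left(-59\right) \left(-101\right) - 33982}} = \frac{1}{29307 - \frac{5348}{5959 - 33982}} = \frac{1}{29307 - \frac{5348}{-28023}} = \frac{1}{29307 - - \frac{5348}{28023}} = \frac{1}{29307 + \frac{5348}{28023}} = \frac{1}{\frac{821275409}{28023}} = \frac{28023}{821275409}$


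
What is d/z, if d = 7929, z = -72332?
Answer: -7929/72332 ≈ -0.10962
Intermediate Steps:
d/z = 7929/(-72332) = 7929*(-1/72332) = -7929/72332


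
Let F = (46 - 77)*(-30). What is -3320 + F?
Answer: -2390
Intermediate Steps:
F = 930 (F = -31*(-30) = 930)
-3320 + F = -3320 + 930 = -2390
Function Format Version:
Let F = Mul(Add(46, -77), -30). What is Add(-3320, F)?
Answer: -2390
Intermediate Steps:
F = 930 (F = Mul(-31, -30) = 930)
Add(-3320, F) = Add(-3320, 930) = -2390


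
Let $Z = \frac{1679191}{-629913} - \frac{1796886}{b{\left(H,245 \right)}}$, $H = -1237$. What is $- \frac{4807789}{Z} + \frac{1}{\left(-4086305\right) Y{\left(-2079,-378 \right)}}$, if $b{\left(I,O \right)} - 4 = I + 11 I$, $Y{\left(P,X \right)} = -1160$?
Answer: $- \frac{2173814915552068024490689}{53542132286285991800} \approx -40600.0$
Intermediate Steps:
$b{\left(I,O \right)} = 4 + 12 I$ ($b{\left(I,O \right)} = 4 + \left(I + 11 I\right) = 4 + 12 I$)
$Z = \frac{79068761177}{667707780}$ ($Z = \frac{1679191}{-629913} - \frac{1796886}{4 + 12 \left(-1237\right)} = 1679191 \left(- \frac{1}{629913}\right) - \frac{1796886}{4 - 14844} = - \frac{1679191}{629913} - \frac{1796886}{-14840} = - \frac{1679191}{629913} - - \frac{128349}{1060} = - \frac{1679191}{629913} + \frac{128349}{1060} = \frac{79068761177}{667707780} \approx 118.42$)
$- \frac{4807789}{Z} + \frac{1}{\left(-4086305\right) Y{\left(-2079,-378 \right)}} = - \frac{4807789}{\frac{79068761177}{667707780}} + \frac{1}{\left(-4086305\right) \left(-1160\right)} = \left(-4807789\right) \frac{667707780}{79068761177} - - \frac{1}{4740113800} = - \frac{458599731414060}{11295537311} + \frac{1}{4740113800} = - \frac{2173814915552068024490689}{53542132286285991800}$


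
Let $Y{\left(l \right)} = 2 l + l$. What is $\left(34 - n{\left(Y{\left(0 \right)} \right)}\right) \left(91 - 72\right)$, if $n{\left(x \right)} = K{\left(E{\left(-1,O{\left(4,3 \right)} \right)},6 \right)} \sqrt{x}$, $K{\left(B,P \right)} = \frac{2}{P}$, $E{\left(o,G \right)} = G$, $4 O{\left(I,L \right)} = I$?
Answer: $646$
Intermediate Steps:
$O{\left(I,L \right)} = \frac{I}{4}$
$Y{\left(l \right)} = 3 l$
$n{\left(x \right)} = \frac{\sqrt{x}}{3}$ ($n{\left(x \right)} = \frac{2}{6} \sqrt{x} = 2 \cdot \frac{1}{6} \sqrt{x} = \frac{\sqrt{x}}{3}$)
$\left(34 - n{\left(Y{\left(0 \right)} \right)}\right) \left(91 - 72\right) = \left(34 - \frac{\sqrt{3 \cdot 0}}{3}\right) \left(91 - 72\right) = \left(34 - \frac{\sqrt{0}}{3}\right) 19 = \left(34 - \frac{1}{3} \cdot 0\right) 19 = \left(34 - 0\right) 19 = \left(34 + 0\right) 19 = 34 \cdot 19 = 646$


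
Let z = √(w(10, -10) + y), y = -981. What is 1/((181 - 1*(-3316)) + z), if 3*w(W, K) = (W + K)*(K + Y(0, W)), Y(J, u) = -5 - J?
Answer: 3497/12229990 - 3*I*√109/12229990 ≈ 0.00028594 - 2.561e-6*I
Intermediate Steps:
w(W, K) = (-5 + K)*(K + W)/3 (w(W, K) = ((W + K)*(K + (-5 - 1*0)))/3 = ((K + W)*(K + (-5 + 0)))/3 = ((K + W)*(K - 5))/3 = ((K + W)*(-5 + K))/3 = ((-5 + K)*(K + W))/3 = (-5 + K)*(K + W)/3)
z = 3*I*√109 (z = √((-5/3*(-10) - 5/3*10 + (⅓)*(-10)² + (⅓)*(-10)*10) - 981) = √((50/3 - 50/3 + (⅓)*100 - 100/3) - 981) = √((50/3 - 50/3 + 100/3 - 100/3) - 981) = √(0 - 981) = √(-981) = 3*I*√109 ≈ 31.321*I)
1/((181 - 1*(-3316)) + z) = 1/((181 - 1*(-3316)) + 3*I*√109) = 1/((181 + 3316) + 3*I*√109) = 1/(3497 + 3*I*√109)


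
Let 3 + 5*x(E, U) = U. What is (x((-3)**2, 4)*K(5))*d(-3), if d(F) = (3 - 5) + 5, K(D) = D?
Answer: 3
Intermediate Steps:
x(E, U) = -3/5 + U/5
d(F) = 3 (d(F) = -2 + 5 = 3)
(x((-3)**2, 4)*K(5))*d(-3) = ((-3/5 + (1/5)*4)*5)*3 = ((-3/5 + 4/5)*5)*3 = ((1/5)*5)*3 = 1*3 = 3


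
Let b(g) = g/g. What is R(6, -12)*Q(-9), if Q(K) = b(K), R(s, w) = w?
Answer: -12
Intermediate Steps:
b(g) = 1
Q(K) = 1
R(6, -12)*Q(-9) = -12*1 = -12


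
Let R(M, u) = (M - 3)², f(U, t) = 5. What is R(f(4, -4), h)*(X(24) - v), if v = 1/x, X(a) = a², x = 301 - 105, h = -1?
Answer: 112895/49 ≈ 2304.0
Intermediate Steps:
x = 196
R(M, u) = (-3 + M)²
v = 1/196 ≈ 0.0051020
R(f(4, -4), h)*(X(24) - v) = (-3 + 5)²*(24² - 1*1/196) = 2²*(576 - 1/196) = 4*(112895/196) = 112895/49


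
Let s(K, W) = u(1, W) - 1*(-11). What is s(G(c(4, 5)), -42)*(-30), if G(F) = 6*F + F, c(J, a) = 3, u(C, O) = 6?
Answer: -510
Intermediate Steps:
G(F) = 7*F
s(K, W) = 17 (s(K, W) = 6 - 1*(-11) = 6 + 11 = 17)
s(G(c(4, 5)), -42)*(-30) = 17*(-30) = -510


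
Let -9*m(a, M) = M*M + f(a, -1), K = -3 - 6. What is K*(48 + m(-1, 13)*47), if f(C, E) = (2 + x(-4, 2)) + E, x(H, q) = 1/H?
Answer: 30185/4 ≈ 7546.3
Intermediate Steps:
f(C, E) = 7/4 + E (f(C, E) = (2 + 1/(-4)) + E = (2 - 1/4) + E = 7/4 + E)
K = -9
m(a, M) = -1/12 - M**2/9 (m(a, M) = -(M*M + (7/4 - 1))/9 = -(M**2 + 3/4)/9 = -(3/4 + M**2)/9 = -1/12 - M**2/9)
K*(48 + m(-1, 13)*47) = -9*(48 + (-1/12 - 1/9*13**2)*47) = -9*(48 + (-1/12 - 1/9*169)*47) = -9*(48 + (-1/12 - 169/9)*47) = -9*(48 - 679/36*47) = -9*(48 - 31913/36) = -9*(-30185/36) = 30185/4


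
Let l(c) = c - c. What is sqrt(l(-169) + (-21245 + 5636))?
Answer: 11*I*sqrt(129) ≈ 124.94*I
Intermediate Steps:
l(c) = 0
sqrt(l(-169) + (-21245 + 5636)) = sqrt(0 + (-21245 + 5636)) = sqrt(0 - 15609) = sqrt(-15609) = 11*I*sqrt(129)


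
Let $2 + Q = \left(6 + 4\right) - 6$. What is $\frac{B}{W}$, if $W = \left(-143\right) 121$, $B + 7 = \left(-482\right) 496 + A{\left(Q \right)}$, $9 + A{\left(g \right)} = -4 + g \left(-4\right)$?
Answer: $\frac{239100}{17303} \approx 13.818$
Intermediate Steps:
$Q = 2$ ($Q = -2 + \left(\left(6 + 4\right) - 6\right) = -2 + \left(10 - 6\right) = -2 + 4 = 2$)
$A{\left(g \right)} = -13 - 4 g$ ($A{\left(g \right)} = -9 + \left(-4 + g \left(-4\right)\right) = -9 - \left(4 + 4 g\right) = -13 - 4 g$)
$B = -239100$ ($B = -7 - 239093 = -239100$)
$W = -17303$
$\frac{B}{W} = - \frac{239100}{-17303} = \left(-239100\right) \left(- \frac{1}{17303}\right) = \frac{239100}{17303}$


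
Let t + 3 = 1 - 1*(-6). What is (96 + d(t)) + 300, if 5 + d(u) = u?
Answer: 395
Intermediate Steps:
t = 4 (t = -3 + (1 - 1*(-6)) = -3 + (1 + 6) = -3 + 7 = 4)
d(u) = -5 + u
(96 + d(t)) + 300 = (96 + (-5 + 4)) + 300 = (96 - 1) + 300 = 95 + 300 = 395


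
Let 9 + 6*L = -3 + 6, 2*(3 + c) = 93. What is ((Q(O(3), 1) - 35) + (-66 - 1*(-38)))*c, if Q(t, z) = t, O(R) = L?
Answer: -2784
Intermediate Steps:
c = 87/2 (c = -3 + (½)*93 = -3 + 93/2 = 87/2 ≈ 43.500)
L = -1 (L = -3/2 + (-3 + 6)/6 = -3/2 + (⅙)*3 = -3/2 + ½ = -1)
O(R) = -1
((Q(O(3), 1) - 35) + (-66 - 1*(-38)))*c = ((-1 - 35) + (-66 - 1*(-38)))*(87/2) = (-36 + (-66 + 38))*(87/2) = (-36 - 28)*(87/2) = -64*87/2 = -2784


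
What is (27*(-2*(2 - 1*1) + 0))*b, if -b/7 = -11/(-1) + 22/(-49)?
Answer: 27918/7 ≈ 3988.3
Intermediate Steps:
b = -517/7 (b = -7*(-11/(-1) + 22/(-49)) = -7*(-11*(-1) + 22*(-1/49)) = -7*(11 - 22/49) = -7*517/49 = -517/7 ≈ -73.857)
(27*(-2*(2 - 1*1) + 0))*b = (27*(-2*(2 - 1*1) + 0))*(-517/7) = (27*(-2*(2 - 1) + 0))*(-517/7) = (27*(-2*1 + 0))*(-517/7) = (27*(-2 + 0))*(-517/7) = (27*(-2))*(-517/7) = -54*(-517/7) = 27918/7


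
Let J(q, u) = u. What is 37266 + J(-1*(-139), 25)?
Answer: 37291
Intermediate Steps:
37266 + J(-1*(-139), 25) = 37266 + 25 = 37291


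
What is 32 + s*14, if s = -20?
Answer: -248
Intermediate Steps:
32 + s*14 = 32 - 20*14 = 32 - 280 = -248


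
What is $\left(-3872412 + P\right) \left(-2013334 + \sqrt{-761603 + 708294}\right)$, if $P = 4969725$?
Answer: $-2209257571542 + 1097313 i \sqrt{53309} \approx -2.2093 \cdot 10^{12} + 2.5336 \cdot 10^{8} i$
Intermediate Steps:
$\left(-3872412 + P\right) \left(-2013334 + \sqrt{-761603 + 708294}\right) = \left(-3872412 + 4969725\right) \left(-2013334 + \sqrt{-761603 + 708294}\right) = 1097313 \left(-2013334 + \sqrt{-53309}\right) = 1097313 \left(-2013334 + i \sqrt{53309}\right) = -2209257571542 + 1097313 i \sqrt{53309}$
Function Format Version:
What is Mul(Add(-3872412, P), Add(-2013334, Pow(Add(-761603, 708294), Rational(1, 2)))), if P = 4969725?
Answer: Add(-2209257571542, Mul(1097313, I, Pow(53309, Rational(1, 2)))) ≈ Add(-2.2093e+12, Mul(2.5336e+8, I))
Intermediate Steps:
Mul(Add(-3872412, P), Add(-2013334, Pow(Add(-761603, 708294), Rational(1, 2)))) = Mul(Add(-3872412, 4969725), Add(-2013334, Pow(Add(-761603, 708294), Rational(1, 2)))) = Mul(1097313, Add(-2013334, Pow(-53309, Rational(1, 2)))) = Mul(1097313, Add(-2013334, Mul(I, Pow(53309, Rational(1, 2))))) = Add(-2209257571542, Mul(1097313, I, Pow(53309, Rational(1, 2))))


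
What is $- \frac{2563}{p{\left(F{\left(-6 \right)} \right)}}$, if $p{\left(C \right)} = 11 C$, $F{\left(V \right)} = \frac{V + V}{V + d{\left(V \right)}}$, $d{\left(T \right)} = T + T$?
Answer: $- \frac{699}{2} \approx -349.5$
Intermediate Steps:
$d{\left(T \right)} = 2 T$
$F{\left(V \right)} = \frac{2}{3}$ ($F{\left(V \right)} = \frac{V + V}{V + 2 V} = \frac{2 V}{3 V} = 2 V \frac{1}{3 V} = \frac{2}{3}$)
$- \frac{2563}{p{\left(F{\left(-6 \right)} \right)}} = - \frac{2563}{11 \cdot \frac{2}{3}} = - \frac{2563}{\frac{22}{3}} = \left(-2563\right) \frac{3}{22} = - \frac{699}{2}$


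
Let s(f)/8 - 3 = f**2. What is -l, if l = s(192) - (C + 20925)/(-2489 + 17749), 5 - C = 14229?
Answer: -4500716659/15260 ≈ -2.9494e+5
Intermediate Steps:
C = -14224 (C = 5 - 1*14229 = 5 - 14229 = -14224)
s(f) = 24 + 8*f**2
l = 4500716659/15260 (l = (24 + 8*192**2) - (-14224 + 20925)/(-2489 + 17749) = (24 + 8*36864) - 6701/15260 = (24 + 294912) - 6701/15260 = 294936 - 1*6701/15260 = 294936 - 6701/15260 = 4500716659/15260 ≈ 2.9494e+5)
-l = -1*4500716659/15260 = -4500716659/15260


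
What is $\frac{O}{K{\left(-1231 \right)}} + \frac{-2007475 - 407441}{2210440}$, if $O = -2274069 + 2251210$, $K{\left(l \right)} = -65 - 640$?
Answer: $\frac{2441296609}{77918010} \approx 31.332$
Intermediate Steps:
$K{\left(l \right)} = -705$ ($K{\left(l \right)} = -65 - 640 = -705$)
$O = -22859$
$\frac{O}{K{\left(-1231 \right)}} + \frac{-2007475 - 407441}{2210440} = - \frac{22859}{-705} + \frac{-2007475 - 407441}{2210440} = \left(-22859\right) \left(- \frac{1}{705}\right) + \left(-2007475 - 407441\right) \frac{1}{2210440} = \frac{22859}{705} - \frac{603729}{552610} = \frac{2441296609}{77918010}$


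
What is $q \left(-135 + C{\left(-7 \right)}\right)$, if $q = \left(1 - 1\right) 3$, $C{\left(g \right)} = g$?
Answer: $0$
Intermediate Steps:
$q = 0$ ($q = 0 \cdot 3 = 0$)
$q \left(-135 + C{\left(-7 \right)}\right) = 0 \left(-135 - 7\right) = 0 \left(-142\right) = 0$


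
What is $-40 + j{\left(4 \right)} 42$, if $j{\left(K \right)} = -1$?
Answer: $-82$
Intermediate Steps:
$-40 + j{\left(4 \right)} 42 = -40 - 42 = -82$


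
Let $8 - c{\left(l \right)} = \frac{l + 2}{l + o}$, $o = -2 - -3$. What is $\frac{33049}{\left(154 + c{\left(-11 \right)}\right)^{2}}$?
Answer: $\frac{3304900}{2595321} \approx 1.2734$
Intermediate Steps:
$o = 1$ ($o = -2 + 3 = 1$)
$c{\left(l \right)} = 8 - \frac{2 + l}{1 + l}$ ($c{\left(l \right)} = 8 - \frac{l + 2}{l + 1} = 8 - \frac{2 + l}{1 + l}$)
$\frac{33049}{\left(154 + c{\left(-11 \right)}\right)^{2}} = \frac{33049}{\left(154 + \frac{6 + 7 \left(-11\right)}{1 - 11}\right)^{2}} = \frac{33049}{\left(154 + \frac{6 - 77}{-10}\right)^{2}} = \frac{33049}{\left(154 - - \frac{71}{10}\right)^{2}} = \frac{33049}{\left(154 + \frac{71}{10}\right)^{2}} = \frac{33049}{\left(\frac{1611}{10}\right)^{2}} = \frac{33049}{\frac{2595321}{100}} = 33049 \cdot \frac{100}{2595321} = \frac{3304900}{2595321}$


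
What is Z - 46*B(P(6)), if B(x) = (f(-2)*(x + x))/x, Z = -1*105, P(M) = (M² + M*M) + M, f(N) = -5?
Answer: 355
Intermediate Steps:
P(M) = M + 2*M² (P(M) = (M² + M²) + M = 2*M² + M = M + 2*M²)
Z = -105
B(x) = -10 (B(x) = (-5*(x + x))/x = (-10*x)/x = -10)
Z - 46*B(P(6)) = -105 - 46*(-10) = -105 + 460 = 355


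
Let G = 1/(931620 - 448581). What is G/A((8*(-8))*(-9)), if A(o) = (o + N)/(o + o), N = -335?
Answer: 128/12934711 ≈ 9.8959e-6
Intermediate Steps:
A(o) = (-335 + o)/(2*o) (A(o) = (o - 335)/(o + o) = (-335 + o)/((2*o)) = (-335 + o)*(1/(2*o)) = (-335 + o)/(2*o))
G = 1/483039 ≈ 2.0702e-6
G/A((8*(-8))*(-9)) = 1/(483039*(((-335 + (8*(-8))*(-9))/(2*(((8*(-8))*(-9))))))) = 1/(483039*(((-335 - 64*(-9))/(2*((-64*(-9))))))) = 1/(483039*(((½)*(-335 + 576)/576))) = 1/(483039*(((½)*(1/576)*241))) = 1/(483039*(241/1152)) = (1/483039)*(1152/241) = 128/12934711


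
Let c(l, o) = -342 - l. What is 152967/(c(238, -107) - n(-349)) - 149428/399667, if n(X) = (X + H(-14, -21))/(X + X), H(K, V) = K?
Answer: -42733380342206/161946267401 ≈ -263.87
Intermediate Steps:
n(X) = (-14 + X)/(2*X) (n(X) = (X - 14)/(X + X) = (-14 + X)/((2*X)) = (-14 + X)*(1/(2*X)) = (-14 + X)/(2*X))
152967/(c(238, -107) - n(-349)) - 149428/399667 = 152967/((-342 - 1*238) - (-14 - 349)/(2*(-349))) - 149428/399667 = 152967/((-342 - 238) - (-1)*(-363)/(2*349)) - 149428*1/399667 = 152967/(-580 - 1*363/698) - 149428/399667 = 152967/(-580 - 363/698) - 149428/399667 = 152967/(-405203/698) - 149428/399667 = 152967*(-698/405203) - 149428/399667 = -106770966/405203 - 149428/399667 = -42733380342206/161946267401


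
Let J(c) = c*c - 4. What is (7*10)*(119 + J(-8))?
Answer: 12530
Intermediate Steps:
J(c) = -4 + c² (J(c) = c² - 4 = -4 + c²)
(7*10)*(119 + J(-8)) = (7*10)*(119 + (-4 + (-8)²)) = 70*(119 + (-4 + 64)) = 70*(119 + 60) = 70*179 = 12530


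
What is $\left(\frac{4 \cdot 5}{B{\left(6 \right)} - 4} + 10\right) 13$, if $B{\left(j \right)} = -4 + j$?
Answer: $0$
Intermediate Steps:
$\left(\frac{4 \cdot 5}{B{\left(6 \right)} - 4} + 10\right) 13 = \left(\frac{4 \cdot 5}{\left(-4 + 6\right) - 4} + 10\right) 13 = \left(\frac{1}{2 - 4} \cdot 20 + 10\right) 13 = \left(\frac{1}{-2} \cdot 20 + 10\right) 13 = \left(\left(- \frac{1}{2}\right) 20 + 10\right) 13 = \left(-10 + 10\right) 13 = 0 \cdot 13 = 0$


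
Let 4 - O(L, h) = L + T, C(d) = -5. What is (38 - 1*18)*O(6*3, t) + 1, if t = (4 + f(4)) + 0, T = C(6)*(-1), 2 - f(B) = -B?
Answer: -379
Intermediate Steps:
f(B) = 2 + B (f(B) = 2 - (-1)*B = 2 + B)
T = 5 (T = -5*(-1) = 5)
t = 10 (t = (4 + (2 + 4)) + 0 = (4 + 6) + 0 = 10 + 0 = 10)
O(L, h) = -1 - L (O(L, h) = 4 - (L + 5) = 4 - (5 + L) = 4 + (-5 - L) = -1 - L)
(38 - 1*18)*O(6*3, t) + 1 = (38 - 1*18)*(-1 - 6*3) + 1 = (38 - 18)*(-1 - 1*18) + 1 = 20*(-1 - 18) + 1 = 20*(-19) + 1 = -380 + 1 = -379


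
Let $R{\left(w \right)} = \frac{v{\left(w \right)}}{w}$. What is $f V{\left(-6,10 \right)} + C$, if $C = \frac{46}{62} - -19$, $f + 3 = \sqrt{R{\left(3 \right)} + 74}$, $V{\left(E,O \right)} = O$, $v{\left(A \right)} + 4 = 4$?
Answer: $- \frac{318}{31} + 10 \sqrt{74} \approx 75.765$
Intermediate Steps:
$v{\left(A \right)} = 0$ ($v{\left(A \right)} = -4 + 4 = 0$)
$R{\left(w \right)} = 0$ ($R{\left(w \right)} = \frac{0}{w} = 0$)
$f = -3 + \sqrt{74}$ ($f = -3 + \sqrt{0 + 74} = -3 + \sqrt{74} \approx 5.6023$)
$C = \frac{612}{31}$ ($C = 46 \cdot \frac{1}{62} + 19 = \frac{23}{31} + 19 = \frac{612}{31} \approx 19.742$)
$f V{\left(-6,10 \right)} + C = \left(-3 + \sqrt{74}\right) 10 + \frac{612}{31} = \left(-30 + 10 \sqrt{74}\right) + \frac{612}{31} = - \frac{318}{31} + 10 \sqrt{74}$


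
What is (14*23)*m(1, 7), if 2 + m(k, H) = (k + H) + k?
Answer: 2254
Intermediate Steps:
m(k, H) = -2 + H + 2*k (m(k, H) = -2 + ((k + H) + k) = -2 + ((H + k) + k) = -2 + (H + 2*k) = -2 + H + 2*k)
(14*23)*m(1, 7) = (14*23)*(-2 + 7 + 2*1) = 322*(-2 + 7 + 2) = 322*7 = 2254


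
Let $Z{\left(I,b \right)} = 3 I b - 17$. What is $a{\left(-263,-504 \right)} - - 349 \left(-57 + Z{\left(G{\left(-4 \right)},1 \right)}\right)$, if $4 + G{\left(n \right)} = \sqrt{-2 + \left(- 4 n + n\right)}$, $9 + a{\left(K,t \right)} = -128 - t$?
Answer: $-29647 + 1047 \sqrt{10} \approx -26336.0$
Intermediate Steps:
$a{\left(K,t \right)} = -137 - t$ ($a{\left(K,t \right)} = -9 - \left(128 + t\right) = -137 - t$)
$G{\left(n \right)} = -4 + \sqrt{-2 - 3 n}$ ($G{\left(n \right)} = -4 + \sqrt{-2 + \left(- 4 n + n\right)} = -4 + \sqrt{-2 - 3 n}$)
$Z{\left(I,b \right)} = -17 + 3 I b$ ($Z{\left(I,b \right)} = 3 I b - 17 = -17 + 3 I b$)
$a{\left(-263,-504 \right)} - - 349 \left(-57 + Z{\left(G{\left(-4 \right)},1 \right)}\right) = \left(-137 - -504\right) - - 349 \left(-57 - \left(17 - 3 \left(-4 + \sqrt{-2 - -12}\right) 1\right)\right) = \left(-137 + 504\right) - - 349 \left(-57 - \left(17 - 3 \left(-4 + \sqrt{-2 + 12}\right) 1\right)\right) = 367 - - 349 \left(-57 - \left(17 - 3 \left(-4 + \sqrt{10}\right) 1\right)\right) = 367 - - 349 \left(-57 - \left(29 - 3 \sqrt{10}\right)\right) = 367 - - 349 \left(-86 + 3 \sqrt{10}\right) = 367 - \left(30014 - 1047 \sqrt{10}\right) = -29647 + 1047 \sqrt{10}$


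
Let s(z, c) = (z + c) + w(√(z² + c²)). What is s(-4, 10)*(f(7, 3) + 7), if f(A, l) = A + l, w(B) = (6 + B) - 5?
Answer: 119 + 34*√29 ≈ 302.10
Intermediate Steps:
w(B) = 1 + B
s(z, c) = 1 + c + z + √(c² + z²) (s(z, c) = (z + c) + (1 + √(z² + c²)) = (c + z) + (1 + √(c² + z²)) = 1 + c + z + √(c² + z²))
s(-4, 10)*(f(7, 3) + 7) = (1 + 10 - 4 + √(10² + (-4)²))*((7 + 3) + 7) = (1 + 10 - 4 + √(100 + 16))*(10 + 7) = (1 + 10 - 4 + √116)*17 = (1 + 10 - 4 + 2*√29)*17 = (7 + 2*√29)*17 = 119 + 34*√29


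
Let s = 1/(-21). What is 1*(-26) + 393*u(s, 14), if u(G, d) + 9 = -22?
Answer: -12209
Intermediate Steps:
s = -1/21 ≈ -0.047619
u(G, d) = -31 (u(G, d) = -9 - 22 = -31)
1*(-26) + 393*u(s, 14) = 1*(-26) + 393*(-31) = -26 - 12183 = -12209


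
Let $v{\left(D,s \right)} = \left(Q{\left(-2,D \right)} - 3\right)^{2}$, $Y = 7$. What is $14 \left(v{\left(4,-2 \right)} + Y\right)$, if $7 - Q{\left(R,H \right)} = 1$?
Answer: $224$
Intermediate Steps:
$Q{\left(R,H \right)} = 6$ ($Q{\left(R,H \right)} = 7 - 1 = 6$)
$v{\left(D,s \right)} = 9$ ($v{\left(D,s \right)} = \left(6 - 3\right)^{2} = 3^{2} = 9$)
$14 \left(v{\left(4,-2 \right)} + Y\right) = 14 \left(9 + 7\right) = 14 \cdot 16 = 224$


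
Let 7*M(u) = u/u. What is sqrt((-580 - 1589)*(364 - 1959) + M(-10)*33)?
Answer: sqrt(169518426)/7 ≈ 1860.0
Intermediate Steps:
M(u) = 1/7 (M(u) = (u/u)/7 = (1/7)*1 = 1/7)
sqrt((-580 - 1589)*(364 - 1959) + M(-10)*33) = sqrt((-580 - 1589)*(364 - 1959) + (1/7)*33) = sqrt(-2169*(-1595) + 33/7) = sqrt(3459555 + 33/7) = sqrt(24216918/7) = sqrt(169518426)/7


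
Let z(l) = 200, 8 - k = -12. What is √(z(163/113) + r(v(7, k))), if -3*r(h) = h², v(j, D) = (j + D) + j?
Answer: 2*I*√417/3 ≈ 13.614*I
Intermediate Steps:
k = 20 (k = 8 - 1*(-12) = 8 + 12 = 20)
v(j, D) = D + 2*j (v(j, D) = (D + j) + j = D + 2*j)
r(h) = -h²/3
√(z(163/113) + r(v(7, k))) = √(200 - (20 + 2*7)²/3) = √(200 - (20 + 14)²/3) = √(200 - ⅓*34²) = √(200 - ⅓*1156) = √(200 - 1156/3) = √(-556/3) = 2*I*√417/3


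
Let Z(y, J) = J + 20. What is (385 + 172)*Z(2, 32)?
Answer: 28964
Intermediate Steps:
Z(y, J) = 20 + J
(385 + 172)*Z(2, 32) = (385 + 172)*(20 + 32) = 557*52 = 28964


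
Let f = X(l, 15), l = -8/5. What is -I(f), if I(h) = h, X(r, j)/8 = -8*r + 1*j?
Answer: -1112/5 ≈ -222.40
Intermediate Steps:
l = -8/5 (l = -8*⅕ = -8/5 ≈ -1.6000)
X(r, j) = -64*r + 8*j (X(r, j) = 8*(-8*r + 1*j) = 8*(-8*r + j) = 8*(j - 8*r) = -64*r + 8*j)
f = 1112/5 (f = -64*(-8/5) + 8*15 = 512/5 + 120 = 1112/5 ≈ 222.40)
-I(f) = -1*1112/5 = -1112/5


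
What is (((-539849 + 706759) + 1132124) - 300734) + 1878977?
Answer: 2877277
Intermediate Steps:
(((-539849 + 706759) + 1132124) - 300734) + 1878977 = ((166910 + 1132124) - 300734) + 1878977 = (1299034 - 300734) + 1878977 = 998300 + 1878977 = 2877277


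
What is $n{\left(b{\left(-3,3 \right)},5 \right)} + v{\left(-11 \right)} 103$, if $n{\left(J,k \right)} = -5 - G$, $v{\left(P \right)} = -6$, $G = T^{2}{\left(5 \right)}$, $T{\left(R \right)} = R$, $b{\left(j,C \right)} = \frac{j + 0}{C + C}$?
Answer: $-648$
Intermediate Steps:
$b{\left(j,C \right)} = \frac{j}{2 C}$
$G = 25$ ($G = 5^{2} = 25$)
$n{\left(J,k \right)} = -30$ ($n{\left(J,k \right)} = -5 - 25 = -30$)
$n{\left(b{\left(-3,3 \right)},5 \right)} + v{\left(-11 \right)} 103 = -30 - 618 = -648$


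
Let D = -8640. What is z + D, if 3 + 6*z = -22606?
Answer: -74449/6 ≈ -12408.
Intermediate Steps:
z = -22609/6 (z = -1/2 + (1/6)*(-22606) = -1/2 - 11303/3 = -22609/6 ≈ -3768.2)
z + D = -22609/6 - 8640 = -74449/6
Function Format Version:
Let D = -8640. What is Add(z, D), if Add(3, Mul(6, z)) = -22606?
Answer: Rational(-74449, 6) ≈ -12408.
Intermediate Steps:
z = Rational(-22609, 6) (z = Add(Rational(-1, 2), Mul(Rational(1, 6), -22606)) = Add(Rational(-1, 2), Rational(-11303, 3)) = Rational(-22609, 6) ≈ -3768.2)
Add(z, D) = Add(Rational(-22609, 6), -8640) = Rational(-74449, 6)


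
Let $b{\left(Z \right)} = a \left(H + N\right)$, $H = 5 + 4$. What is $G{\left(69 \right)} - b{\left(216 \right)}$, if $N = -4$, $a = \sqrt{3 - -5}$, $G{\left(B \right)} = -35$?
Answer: $-35 - 10 \sqrt{2} \approx -49.142$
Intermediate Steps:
$H = 9$
$a = 2 \sqrt{2}$ ($a = \sqrt{3 + 5} = \sqrt{8} = 2 \sqrt{2} \approx 2.8284$)
$b{\left(Z \right)} = 10 \sqrt{2}$ ($b{\left(Z \right)} = 2 \sqrt{2} \left(9 - 4\right) = 2 \sqrt{2} \cdot 5 = 10 \sqrt{2}$)
$G{\left(69 \right)} - b{\left(216 \right)} = -35 - 10 \sqrt{2}$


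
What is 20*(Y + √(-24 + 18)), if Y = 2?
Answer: 40 + 20*I*√6 ≈ 40.0 + 48.99*I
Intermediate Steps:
20*(Y + √(-24 + 18)) = 20*(2 + √(-24 + 18)) = 20*(2 + √(-6)) = 20*(2 + I*√6) = 40 + 20*I*√6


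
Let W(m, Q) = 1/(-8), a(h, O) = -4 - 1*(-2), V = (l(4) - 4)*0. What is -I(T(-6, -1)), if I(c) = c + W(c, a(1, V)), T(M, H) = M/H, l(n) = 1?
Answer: -47/8 ≈ -5.8750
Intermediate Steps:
V = 0 (V = (1 - 4)*0 = -3*0 = 0)
a(h, O) = -2 (a(h, O) = -4 + 2 = -2)
W(m, Q) = -⅛
I(c) = -⅛ + c (I(c) = c - ⅛ = -⅛ + c)
-I(T(-6, -1)) = -(-⅛ - 6/(-1)) = -(-⅛ - 6*(-1)) = -(-⅛ + 6) = -1*47/8 = -47/8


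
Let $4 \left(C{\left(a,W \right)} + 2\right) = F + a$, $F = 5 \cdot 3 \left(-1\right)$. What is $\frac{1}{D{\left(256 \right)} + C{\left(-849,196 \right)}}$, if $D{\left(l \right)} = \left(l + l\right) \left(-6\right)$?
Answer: $- \frac{1}{3290} \approx -0.00030395$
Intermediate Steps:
$F = -15$ ($F = 15 \left(-1\right) = -15$)
$C{\left(a,W \right)} = - \frac{23}{4} + \frac{a}{4}$ ($C{\left(a,W \right)} = -2 + \frac{-15 + a}{4} = -2 + \left(- \frac{15}{4} + \frac{a}{4}\right) = - \frac{23}{4} + \frac{a}{4}$)
$D{\left(l \right)} = - 12 l$ ($D{\left(l \right)} = 2 l \left(-6\right) = - 12 l$)
$\frac{1}{D{\left(256 \right)} + C{\left(-849,196 \right)}} = \frac{1}{\left(-12\right) 256 + \left(- \frac{23}{4} + \frac{1}{4} \left(-849\right)\right)} = \frac{1}{-3072 - 218} = \frac{1}{-3290} = - \frac{1}{3290}$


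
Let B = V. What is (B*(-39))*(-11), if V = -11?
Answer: -4719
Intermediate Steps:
B = -11
(B*(-39))*(-11) = -11*(-39)*(-11) = 429*(-11) = -4719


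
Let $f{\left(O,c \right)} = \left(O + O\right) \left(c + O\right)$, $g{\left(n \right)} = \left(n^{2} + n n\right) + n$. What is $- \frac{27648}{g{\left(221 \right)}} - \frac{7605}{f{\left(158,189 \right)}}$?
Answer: $- \frac{3776210811}{10735259756} \approx -0.35176$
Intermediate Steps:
$g{\left(n \right)} = n + 2 n^{2}$ ($g{\left(n \right)} = \left(n^{2} + n^{2}\right) + n = 2 n^{2} + n = n + 2 n^{2}$)
$f{\left(O,c \right)} = 2 O \left(O + c\right)$
$- \frac{27648}{g{\left(221 \right)}} - \frac{7605}{f{\left(158,189 \right)}} = - \frac{27648}{221 \left(1 + 2 \cdot 221\right)} - \frac{7605}{2 \cdot 158 \left(158 + 189\right)} = - \frac{27648}{221 \left(1 + 442\right)} - \frac{7605}{2 \cdot 158 \cdot 347} = - \frac{27648}{221 \cdot 443} - \frac{7605}{109652} = - \frac{27648}{97903} - \frac{7605}{109652} = - \frac{3776210811}{10735259756}$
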